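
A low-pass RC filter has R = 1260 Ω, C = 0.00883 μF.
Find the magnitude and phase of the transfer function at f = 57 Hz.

Step 1 — Angular frequency: ω = 2π·57 = 358.1 rad/s.
Step 2 — Transfer function: H(jω) = 1/(1 + jωRC).
Step 3 — Denominator: 1 + jωRC = 1 + j·358.1·1260·8.83e-09 = 1 + j0.003985.
Step 4 — H = 1 - j0.003985.
Step 5 — Magnitude: |H| = 1 (-0.0 dB); phase: φ = -0.2°.

|H| = 1 (-0.0 dB), φ = -0.2°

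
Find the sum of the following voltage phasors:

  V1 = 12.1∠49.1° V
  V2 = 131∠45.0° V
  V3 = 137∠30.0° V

Step 1 — Convert each phasor to rectangular form:
  V1 = 12.1·(cos(49.1°) + j·sin(49.1°)) = 7.922 + j9.146 V
  V2 = 131·(cos(45.0°) + j·sin(45.0°)) = 92.63 + j92.63 V
  V3 = 137·(cos(30.0°) + j·sin(30.0°)) = 118.6 + j68.5 V
Step 2 — Sum components: V_total = 219.2 + j170.3 V.
Step 3 — Convert to polar: |V_total| = 277.6 V, ∠V_total = 37.8°.

V_total = 277.6∠37.8° V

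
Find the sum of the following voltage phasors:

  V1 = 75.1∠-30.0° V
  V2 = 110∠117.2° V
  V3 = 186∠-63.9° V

Step 1 — Convert each phasor to rectangular form:
  V1 = 75.1·(cos(-30.0°) + j·sin(-30.0°)) = 65.04 - j37.55 V
  V2 = 110·(cos(117.2°) + j·sin(117.2°)) = -50.28 + j97.84 V
  V3 = 186·(cos(-63.9°) + j·sin(-63.9°)) = 81.83 - j167 V
Step 2 — Sum components: V_total = 96.59 - j106.7 V.
Step 3 — Convert to polar: |V_total| = 144 V, ∠V_total = -47.9°.

V_total = 144∠-47.9° V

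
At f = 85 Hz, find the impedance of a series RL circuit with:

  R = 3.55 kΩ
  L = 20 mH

Step 1 — Angular frequency: ω = 2π·f = 2π·85 = 534.1 rad/s.
Step 2 — Component impedances:
  R: Z = R = 3550 Ω
  L: Z = jωL = j·534.1·0.02 = 0 + j10.68 Ω
Step 3 — Series combination: Z_total = R + L = 3550 + j10.68 Ω = 3550∠0.2° Ω.

Z = 3550 + j10.68 Ω = 3550∠0.2° Ω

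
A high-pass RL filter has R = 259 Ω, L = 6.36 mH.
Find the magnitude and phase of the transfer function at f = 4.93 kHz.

Step 1 — Angular frequency: ω = 2π·4930 = 3.098e+04 rad/s.
Step 2 — Transfer function: H(jω) = jωL/(R + jωL).
Step 3 — Numerator jωL = j·197; denominator R + jωL = 259 + j197.
Step 4 — H = 0.3665 + j0.4819.
Step 5 — Magnitude: |H| = 0.6054 (-4.4 dB); phase: φ = 52.7°.

|H| = 0.6054 (-4.4 dB), φ = 52.7°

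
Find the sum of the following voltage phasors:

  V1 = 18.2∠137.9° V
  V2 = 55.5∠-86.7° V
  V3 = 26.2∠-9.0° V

Step 1 — Convert each phasor to rectangular form:
  V1 = 18.2·(cos(137.9°) + j·sin(137.9°)) = -13.5 + j12.2 V
  V2 = 55.5·(cos(-86.7°) + j·sin(-86.7°)) = 3.195 - j55.41 V
  V3 = 26.2·(cos(-9.0°) + j·sin(-9.0°)) = 25.88 - j4.099 V
Step 2 — Sum components: V_total = 15.57 - j47.3 V.
Step 3 — Convert to polar: |V_total| = 49.8 V, ∠V_total = -71.8°.

V_total = 49.8∠-71.8° V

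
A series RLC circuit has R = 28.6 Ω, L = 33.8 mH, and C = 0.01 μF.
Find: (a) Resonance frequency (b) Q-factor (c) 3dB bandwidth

Step 1 — Resonance condition Im(Z)=0 gives ω₀ = 1/√(LC).
Step 2 — ω₀ = 1/√(0.0338·1e-08) = 5.439e+04 rad/s.
Step 3 — f₀ = ω₀/(2π) = 8657 Hz.
Step 4 — Series Q: Q = ω₀L/R = 5.439e+04·0.0338/28.6 = 64.28.
Step 5 — 3dB bandwidth: Δω = ω₀/Q = 846.2 rad/s; BW = Δω/(2π) = 134.7 Hz.

(a) f₀ = 8657 Hz  (b) Q = 64.28  (c) BW = 134.7 Hz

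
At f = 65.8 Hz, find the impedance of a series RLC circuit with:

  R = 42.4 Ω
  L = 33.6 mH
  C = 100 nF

Step 1 — Angular frequency: ω = 2π·f = 2π·65.8 = 413.4 rad/s.
Step 2 — Component impedances:
  R: Z = R = 42.4 Ω
  L: Z = jωL = j·413.4·0.0336 = 0 + j13.89 Ω
  C: Z = 1/(jωC) = -j/(ω·C) = 0 - j2.419e+04 Ω
Step 3 — Series combination: Z_total = R + L + C = 42.4 - j2.417e+04 Ω = 2.417e+04∠-89.9° Ω.

Z = 42.4 - j2.417e+04 Ω = 2.417e+04∠-89.9° Ω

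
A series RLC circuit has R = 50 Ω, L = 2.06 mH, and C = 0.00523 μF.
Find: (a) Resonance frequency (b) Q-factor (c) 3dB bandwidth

Step 1 — Resonance condition Im(Z)=0 gives ω₀ = 1/√(LC).
Step 2 — ω₀ = 1/√(0.00206·5.23e-09) = 3.047e+05 rad/s.
Step 3 — f₀ = ω₀/(2π) = 4.849e+04 Hz.
Step 4 — Series Q: Q = ω₀L/R = 3.047e+05·0.00206/50 = 12.55.
Step 5 — 3dB bandwidth: Δω = ω₀/Q = 2.427e+04 rad/s; BW = Δω/(2π) = 3863 Hz.

(a) f₀ = 4.849e+04 Hz  (b) Q = 12.55  (c) BW = 3863 Hz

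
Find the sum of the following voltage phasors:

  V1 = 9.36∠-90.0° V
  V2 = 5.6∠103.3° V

Step 1 — Convert each phasor to rectangular form:
  V1 = 9.36·(cos(-90.0°) + j·sin(-90.0°)) = 0 - j9.36 V
  V2 = 5.6·(cos(103.3°) + j·sin(103.3°)) = -1.288 + j5.45 V
Step 2 — Sum components: V_total = -1.288 - j3.91 V.
Step 3 — Convert to polar: |V_total| = 4.117 V, ∠V_total = -108.2°.

V_total = 4.117∠-108.2° V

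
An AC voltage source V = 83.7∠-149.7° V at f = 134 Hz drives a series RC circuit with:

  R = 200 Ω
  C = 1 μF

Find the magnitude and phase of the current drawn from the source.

Step 1 — Angular frequency: ω = 2π·f = 2π·134 = 841.9 rad/s.
Step 2 — Component impedances:
  R: Z = R = 200 Ω
  C: Z = 1/(jωC) = -j/(ω·C) = 0 - j1188 Ω
Step 3 — Series combination: Z_total = R + C = 200 - j1188 Ω = 1204∠-80.4° Ω.
Step 4 — Source phasor: V = 83.7∠-149.7° V = -72.27 - j42.23 V.
Step 5 — Ohm's law: I = V / Z_total = (-72.27 - j42.23) / (200 - j1188) = 0.02461 - j0.06499 A.
Step 6 — Convert to polar: |I| = 0.06949 A, ∠I = -69.3°.

I = 0.06949∠-69.3° A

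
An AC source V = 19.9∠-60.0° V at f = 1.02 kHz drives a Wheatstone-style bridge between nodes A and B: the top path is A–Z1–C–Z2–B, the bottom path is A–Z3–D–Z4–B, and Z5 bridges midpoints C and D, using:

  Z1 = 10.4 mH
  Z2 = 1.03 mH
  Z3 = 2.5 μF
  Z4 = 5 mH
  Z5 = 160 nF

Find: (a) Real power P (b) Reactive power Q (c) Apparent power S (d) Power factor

Step 1 — Angular frequency: ω = 2π·f = 2π·1020 = 6409 rad/s.
Step 2 — Component impedances:
  Z1: Z = jωL = j·6409·0.0104 = 0 + j66.65 Ω
  Z2: Z = jωL = j·6409·0.00103 = 0 + j6.601 Ω
  Z3: Z = 1/(jωC) = -j/(ω·C) = 0 - j62.41 Ω
  Z4: Z = jωL = j·6409·0.005 = 0 + j32.04 Ω
  Z5: Z = 1/(jωC) = -j/(ω·C) = 0 - j975.2 Ω
Step 3 — Bridge requires nodal analysis (the Z5 bridge couples midpoints C and D, so the two paths cannot be reduced to a simple series/parallel combination). Setting node B to ground and injecting 1 A at node A, the 3-node admittance system at A, C, D solves to V_A = Z_AB = 0 - j48.24 Ω = 48.24∠-90.0° Ω.
Step 4 — Source phasor: V = 19.9∠-60.0° V = 9.95 - j17.23 V.
Step 5 — Current: I = V / Z = 0.3572 + j0.2062 A = 0.4125∠30.0° A.
Step 6 — Complex power: S = V·I* = 0 - j8.209 VA.
Step 7 — Real power: P = Re(S) = 0 W.
Step 8 — Reactive power: Q = Im(S) = -8.209 VAR.
Step 9 — Apparent power: |S| = 8.209 VA.
Step 10 — Power factor: PF = P/|S| = 0 (leading).

(a) P = 0 W  (b) Q = -8.209 VAR  (c) S = 8.209 VA  (d) PF = 0 (leading)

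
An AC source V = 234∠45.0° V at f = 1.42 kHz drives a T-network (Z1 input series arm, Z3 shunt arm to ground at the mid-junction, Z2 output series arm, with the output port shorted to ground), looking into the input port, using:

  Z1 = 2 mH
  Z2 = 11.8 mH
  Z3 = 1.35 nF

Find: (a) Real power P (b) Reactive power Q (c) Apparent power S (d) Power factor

Step 1 — Angular frequency: ω = 2π·f = 2π·1420 = 8922 rad/s.
Step 2 — Component impedances:
  Z1: Z = jωL = j·8922·0.002 = 0 + j17.84 Ω
  Z2: Z = jωL = j·8922·0.0118 = 0 + j105.3 Ω
  Z3: Z = 1/(jωC) = -j/(ω·C) = 0 - j8.302e+04 Ω
Step 3 — With the output port shorted to ground, the output series arm Z2 runs from the junction to ground; the shunt arm Z3 also runs from the junction to ground. They appear in parallel: Z3 || Z2 = 0 + j105.4 Ω.
Step 4 — Series with input arm Z1: Z_in = Z1 + (Z3 || Z2) = 0 + j123.3 Ω = 123.3∠90.0° Ω.
Step 5 — Source phasor: V = 234∠45.0° V = 165.5 + j165.5 V.
Step 6 — Current: I = V / Z = 1.342 - j1.342 A = 1.898∠-45.0° A.
Step 7 — Complex power: S = V·I* = 0 + j444.2 VA.
Step 8 — Real power: P = Re(S) = 0 W.
Step 9 — Reactive power: Q = Im(S) = 444.2 VAR.
Step 10 — Apparent power: |S| = 444.2 VA.
Step 11 — Power factor: PF = P/|S| = 0 (lagging).

(a) P = 0 W  (b) Q = 444.2 VAR  (c) S = 444.2 VA  (d) PF = 0 (lagging)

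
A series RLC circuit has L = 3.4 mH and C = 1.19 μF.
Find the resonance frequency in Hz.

Step 1 — Resonance condition Im(Z)=0 gives ω₀ = 1/√(LC).
Step 2 — ω₀ = 1/√(0.0034·1.19e-06) = 1.572e+04 rad/s.
Step 3 — f₀ = ω₀/(2π) = 2502 Hz.

f₀ = 2502 Hz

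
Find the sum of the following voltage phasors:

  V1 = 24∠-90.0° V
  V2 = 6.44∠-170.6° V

Step 1 — Convert each phasor to rectangular form:
  V1 = 24·(cos(-90.0°) + j·sin(-90.0°)) = 0 - j24 V
  V2 = 6.44·(cos(-170.6°) + j·sin(-170.6°)) = -6.354 - j1.052 V
Step 2 — Sum components: V_total = -6.354 - j25.05 V.
Step 3 — Convert to polar: |V_total| = 25.84 V, ∠V_total = -104.2°.

V_total = 25.84∠-104.2° V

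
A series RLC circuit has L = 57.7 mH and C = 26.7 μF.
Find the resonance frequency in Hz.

Step 1 — Resonance condition Im(Z)=0 gives ω₀ = 1/√(LC).
Step 2 — ω₀ = 1/√(0.0577·2.67e-05) = 805.7 rad/s.
Step 3 — f₀ = ω₀/(2π) = 128.2 Hz.

f₀ = 128.2 Hz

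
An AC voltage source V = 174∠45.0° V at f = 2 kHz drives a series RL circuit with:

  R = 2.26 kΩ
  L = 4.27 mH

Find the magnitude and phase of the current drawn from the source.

Step 1 — Angular frequency: ω = 2π·f = 2π·2000 = 1.257e+04 rad/s.
Step 2 — Component impedances:
  R: Z = R = 2260 Ω
  L: Z = jωL = j·1.257e+04·0.00427 = 0 + j53.66 Ω
Step 3 — Series combination: Z_total = R + L = 2260 + j53.66 Ω = 2261∠1.4° Ω.
Step 4 — Source phasor: V = 174∠45.0° V = 123 + j123 V.
Step 5 — Ohm's law: I = V / Z_total = (123 + j123) / (2260 + j53.66) = 0.0557 + j0.05312 A.
Step 6 — Convert to polar: |I| = 0.07697 A, ∠I = 43.6°.

I = 0.07697∠43.6° A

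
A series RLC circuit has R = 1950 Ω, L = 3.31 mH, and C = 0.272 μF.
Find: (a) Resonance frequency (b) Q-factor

Step 1 — Resonance condition Im(Z)=0 gives ω₀ = 1/√(LC).
Step 2 — ω₀ = 1/√(0.00331·2.72e-07) = 3.333e+04 rad/s.
Step 3 — f₀ = ω₀/(2π) = 5304 Hz.
Step 4 — Series Q: Q = ω₀L/R = 3.333e+04·0.00331/1950 = 0.05657.

(a) f₀ = 5304 Hz  (b) Q = 0.05657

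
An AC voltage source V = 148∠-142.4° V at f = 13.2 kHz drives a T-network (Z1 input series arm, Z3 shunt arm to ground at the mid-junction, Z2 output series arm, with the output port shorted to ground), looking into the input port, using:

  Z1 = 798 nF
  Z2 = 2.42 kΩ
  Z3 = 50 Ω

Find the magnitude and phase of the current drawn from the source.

Step 1 — Angular frequency: ω = 2π·f = 2π·1.32e+04 = 8.294e+04 rad/s.
Step 2 — Component impedances:
  Z1: Z = 1/(jωC) = -j/(ω·C) = 0 - j15.11 Ω
  Z2: Z = R = 2420 Ω
  Z3: Z = R = 50 Ω
Step 3 — With the output port shorted to ground, the output series arm Z2 runs from the junction to ground; the shunt arm Z3 also runs from the junction to ground. They appear in parallel: Z3 || Z2 = 48.99 Ω.
Step 4 — Series with input arm Z1: Z_in = Z1 + (Z3 || Z2) = 48.99 - j15.11 Ω = 51.26∠-17.1° Ω.
Step 5 — Source phasor: V = 148∠-142.4° V = -117.3 - j90.3 V.
Step 6 — Ohm's law: I = V / Z_total = (-117.3 - j90.3) / (48.99 - j15.11) = -1.667 - j2.357 A.
Step 7 — Convert to polar: |I| = 2.887 A, ∠I = -125.3°.

I = 2.887∠-125.3° A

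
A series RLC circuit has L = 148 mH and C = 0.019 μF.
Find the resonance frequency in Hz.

Step 1 — Resonance condition Im(Z)=0 gives ω₀ = 1/√(LC).
Step 2 — ω₀ = 1/√(0.148·1.9e-08) = 1.886e+04 rad/s.
Step 3 — f₀ = ω₀/(2π) = 3001 Hz.

f₀ = 3001 Hz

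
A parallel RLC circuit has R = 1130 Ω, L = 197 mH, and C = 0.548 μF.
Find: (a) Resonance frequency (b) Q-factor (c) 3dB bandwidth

Step 1 — Resonance: ω₀ = 1/√(LC) = 1/√(0.197·5.48e-07) = 3044 rad/s.
Step 2 — f₀ = ω₀/(2π) = 484.4 Hz.
Step 3 — Parallel Q: Q = R/(ω₀L) = 1130/(3044·0.197) = 1.885.
Step 4 — Bandwidth: Δω = ω₀/Q = 1615 rad/s; BW = Δω/(2π) = 257 Hz.

(a) f₀ = 484.4 Hz  (b) Q = 1.885  (c) BW = 257 Hz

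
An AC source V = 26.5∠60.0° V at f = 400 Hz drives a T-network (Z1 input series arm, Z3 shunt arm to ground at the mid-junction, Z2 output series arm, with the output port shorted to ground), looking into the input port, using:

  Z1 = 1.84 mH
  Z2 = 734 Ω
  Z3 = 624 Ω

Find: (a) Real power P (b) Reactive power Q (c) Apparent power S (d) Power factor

Step 1 — Angular frequency: ω = 2π·f = 2π·400 = 2513 rad/s.
Step 2 — Component impedances:
  Z1: Z = jωL = j·2513·0.00184 = 0 + j4.624 Ω
  Z2: Z = R = 734 Ω
  Z3: Z = R = 624 Ω
Step 3 — With the output port shorted to ground, the output series arm Z2 runs from the junction to ground; the shunt arm Z3 also runs from the junction to ground. They appear in parallel: Z3 || Z2 = 337.3 Ω.
Step 4 — Series with input arm Z1: Z_in = Z1 + (Z3 || Z2) = 337.3 + j4.624 Ω = 337.3∠0.8° Ω.
Step 5 — Source phasor: V = 26.5∠60.0° V = 13.25 + j22.95 V.
Step 6 — Current: I = V / Z = 0.04021 + j0.06749 A = 0.07856∠59.2° A.
Step 7 — Complex power: S = V·I* = 2.082 + j0.02854 VA.
Step 8 — Real power: P = Re(S) = 2.082 W.
Step 9 — Reactive power: Q = Im(S) = 0.02854 VAR.
Step 10 — Apparent power: |S| = 2.082 VA.
Step 11 — Power factor: PF = P/|S| = 0.9999 (lagging).

(a) P = 2.082 W  (b) Q = 0.02854 VAR  (c) S = 2.082 VA  (d) PF = 0.9999 (lagging)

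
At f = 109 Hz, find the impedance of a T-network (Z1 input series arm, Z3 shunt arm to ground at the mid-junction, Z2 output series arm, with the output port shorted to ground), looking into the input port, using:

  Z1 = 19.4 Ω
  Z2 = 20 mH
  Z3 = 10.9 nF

Step 1 — Angular frequency: ω = 2π·f = 2π·109 = 684.9 rad/s.
Step 2 — Component impedances:
  Z1: Z = R = 19.4 Ω
  Z2: Z = jωL = j·684.9·0.02 = 0 + j13.7 Ω
  Z3: Z = 1/(jωC) = -j/(ω·C) = 0 - j1.34e+05 Ω
Step 3 — With the output port shorted to ground, the output series arm Z2 runs from the junction to ground; the shunt arm Z3 also runs from the junction to ground. They appear in parallel: Z3 || Z2 = 0 + j13.7 Ω.
Step 4 — Series with input arm Z1: Z_in = Z1 + (Z3 || Z2) = 19.4 + j13.7 Ω = 23.75∠35.2° Ω.

Z = 19.4 + j13.7 Ω = 23.75∠35.2° Ω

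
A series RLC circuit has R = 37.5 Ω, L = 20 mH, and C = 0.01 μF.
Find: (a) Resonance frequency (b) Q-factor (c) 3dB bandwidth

Step 1 — Resonance: ω₀ = 1/√(LC) = 1/√(0.02·1e-08) = 7.071e+04 rad/s.
Step 2 — f₀ = ω₀/(2π) = 1.125e+04 Hz.
Step 3 — Series Q: Q = ω₀L/R = 7.071e+04·0.02/37.5 = 37.71.
Step 4 — Bandwidth: Δω = ω₀/Q = 1875 rad/s; BW = Δω/(2π) = 298.4 Hz.

(a) f₀ = 1.125e+04 Hz  (b) Q = 37.71  (c) BW = 298.4 Hz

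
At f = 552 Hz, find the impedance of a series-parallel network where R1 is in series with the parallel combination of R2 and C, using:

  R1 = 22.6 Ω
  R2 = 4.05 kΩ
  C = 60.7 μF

Step 1 — Angular frequency: ω = 2π·f = 2π·552 = 3468 rad/s.
Step 2 — Component impedances:
  R1: Z = R = 22.6 Ω
  R2: Z = R = 4050 Ω
  C: Z = 1/(jωC) = -j/(ω·C) = 0 - j4.75 Ω
Step 3 — Parallel branch: R2 || C = 1/(1/R2 + 1/C) = 0.005571 - j4.75 Ω.
Step 4 — Series with R1: Z_total = R1 + (R2 || C) = 22.61 - j4.75 Ω = 23.1∠-11.9° Ω.

Z = 22.61 - j4.75 Ω = 23.1∠-11.9° Ω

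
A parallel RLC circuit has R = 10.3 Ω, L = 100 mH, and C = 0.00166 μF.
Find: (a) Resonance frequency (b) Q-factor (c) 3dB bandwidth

Step 1 — Resonance: ω₀ = 1/√(LC) = 1/√(0.1·1.66e-09) = 7.762e+04 rad/s.
Step 2 — f₀ = ω₀/(2π) = 1.235e+04 Hz.
Step 3 — Parallel Q: Q = R/(ω₀L) = 10.3/(7.762e+04·0.1) = 0.001327.
Step 4 — Bandwidth: Δω = ω₀/Q = 5.849e+07 rad/s; BW = Δω/(2π) = 9.308e+06 Hz.

(a) f₀ = 1.235e+04 Hz  (b) Q = 0.001327  (c) BW = 9.308e+06 Hz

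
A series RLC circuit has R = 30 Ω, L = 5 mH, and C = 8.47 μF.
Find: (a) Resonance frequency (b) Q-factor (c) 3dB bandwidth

Step 1 — Resonance: ω₀ = 1/√(LC) = 1/√(0.005·8.47e-06) = 4859 rad/s.
Step 2 — f₀ = ω₀/(2π) = 773.4 Hz.
Step 3 — Series Q: Q = ω₀L/R = 4859·0.005/30 = 0.8099.
Step 4 — Bandwidth: Δω = ω₀/Q = 6000 rad/s; BW = Δω/(2π) = 954.9 Hz.

(a) f₀ = 773.4 Hz  (b) Q = 0.8099  (c) BW = 954.9 Hz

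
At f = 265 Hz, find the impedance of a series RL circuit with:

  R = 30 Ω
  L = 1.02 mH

Step 1 — Angular frequency: ω = 2π·f = 2π·265 = 1665 rad/s.
Step 2 — Component impedances:
  R: Z = R = 30 Ω
  L: Z = jωL = j·1665·0.00102 = 0 + j1.698 Ω
Step 3 — Series combination: Z_total = R + L = 30 + j1.698 Ω = 30.05∠3.2° Ω.

Z = 30 + j1.698 Ω = 30.05∠3.2° Ω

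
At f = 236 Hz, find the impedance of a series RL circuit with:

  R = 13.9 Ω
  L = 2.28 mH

Step 1 — Angular frequency: ω = 2π·f = 2π·236 = 1483 rad/s.
Step 2 — Component impedances:
  R: Z = R = 13.9 Ω
  L: Z = jωL = j·1483·0.00228 = 0 + j3.381 Ω
Step 3 — Series combination: Z_total = R + L = 13.9 + j3.381 Ω = 14.31∠13.7° Ω.

Z = 13.9 + j3.381 Ω = 14.31∠13.7° Ω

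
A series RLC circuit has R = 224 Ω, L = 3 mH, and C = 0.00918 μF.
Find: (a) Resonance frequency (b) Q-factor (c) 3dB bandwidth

Step 1 — Resonance: ω₀ = 1/√(LC) = 1/√(0.003·9.18e-09) = 1.906e+05 rad/s.
Step 2 — f₀ = ω₀/(2π) = 3.033e+04 Hz.
Step 3 — Series Q: Q = ω₀L/R = 1.906e+05·0.003/224 = 2.552.
Step 4 — Bandwidth: Δω = ω₀/Q = 7.467e+04 rad/s; BW = Δω/(2π) = 1.188e+04 Hz.

(a) f₀ = 3.033e+04 Hz  (b) Q = 2.552  (c) BW = 1.188e+04 Hz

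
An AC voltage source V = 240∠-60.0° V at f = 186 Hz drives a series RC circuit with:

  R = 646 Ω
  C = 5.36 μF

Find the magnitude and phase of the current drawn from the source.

Step 1 — Angular frequency: ω = 2π·f = 2π·186 = 1169 rad/s.
Step 2 — Component impedances:
  R: Z = R = 646 Ω
  C: Z = 1/(jωC) = -j/(ω·C) = 0 - j159.6 Ω
Step 3 — Series combination: Z_total = R + C = 646 - j159.6 Ω = 665.4∠-13.9° Ω.
Step 4 — Source phasor: V = 240∠-60.0° V = 120 - j207.8 V.
Step 5 — Ohm's law: I = V / Z_total = (120 - j207.8) / (646 - j159.6) = 0.25 - j0.26 A.
Step 6 — Convert to polar: |I| = 0.3607 A, ∠I = -46.1°.

I = 0.3607∠-46.1° A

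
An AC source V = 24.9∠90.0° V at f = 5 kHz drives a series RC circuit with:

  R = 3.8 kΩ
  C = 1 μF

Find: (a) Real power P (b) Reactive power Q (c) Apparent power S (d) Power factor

Step 1 — Angular frequency: ω = 2π·f = 2π·5000 = 3.142e+04 rad/s.
Step 2 — Component impedances:
  R: Z = R = 3800 Ω
  C: Z = 1/(jωC) = -j/(ω·C) = 0 - j31.83 Ω
Step 3 — Series combination: Z_total = R + C = 3800 - j31.83 Ω = 3800∠-0.5° Ω.
Step 4 — Source phasor: V = 24.9∠90.0° V = 0 + j24.9 V.
Step 5 — Current: I = V / Z = -5.488e-05 + j0.006552 A = 0.006552∠90.5° A.
Step 6 — Complex power: S = V·I* = 0.1631 - j0.001367 VA.
Step 7 — Real power: P = Re(S) = 0.1631 W.
Step 8 — Reactive power: Q = Im(S) = -0.001367 VAR.
Step 9 — Apparent power: |S| = 0.1632 VA.
Step 10 — Power factor: PF = P/|S| = 1 (leading).

(a) P = 0.1631 W  (b) Q = -0.001367 VAR  (c) S = 0.1632 VA  (d) PF = 1 (leading)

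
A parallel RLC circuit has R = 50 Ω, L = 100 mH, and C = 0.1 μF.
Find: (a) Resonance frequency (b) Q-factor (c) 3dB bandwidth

Step 1 — Resonance: ω₀ = 1/√(LC) = 1/√(0.1·1e-07) = 1e+04 rad/s.
Step 2 — f₀ = ω₀/(2π) = 1592 Hz.
Step 3 — Parallel Q: Q = R/(ω₀L) = 50/(1e+04·0.1) = 0.05.
Step 4 — Bandwidth: Δω = ω₀/Q = 2e+05 rad/s; BW = Δω/(2π) = 3.183e+04 Hz.

(a) f₀ = 1592 Hz  (b) Q = 0.05  (c) BW = 3.183e+04 Hz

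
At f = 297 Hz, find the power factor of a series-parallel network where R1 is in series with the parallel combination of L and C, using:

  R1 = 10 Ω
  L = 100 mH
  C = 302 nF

Step 1 — Angular frequency: ω = 2π·f = 2π·297 = 1866 rad/s.
Step 2 — Component impedances:
  R1: Z = R = 10 Ω
  L: Z = jωL = j·1866·0.1 = 0 + j186.6 Ω
  C: Z = 1/(jωC) = -j/(ω·C) = 0 - j1774 Ω
Step 3 — Parallel branch: L || C = 1/(1/L + 1/C) = 0 + j208.5 Ω.
Step 4 — Series with R1: Z_total = R1 + (L || C) = 10 + j208.5 Ω = 208.8∠87.3° Ω.
Step 5 — Power factor: PF = cos(φ) = Re(Z)/|Z| = 10/208.78 = 0.0479.
Step 6 — Type: Im(Z) = 208.5 ⇒ lagging (phase φ = 87.3°).

PF = 0.0479 (lagging, φ = 87.3°)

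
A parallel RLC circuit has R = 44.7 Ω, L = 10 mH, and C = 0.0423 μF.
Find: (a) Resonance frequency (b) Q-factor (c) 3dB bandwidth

Step 1 — Resonance: ω₀ = 1/√(LC) = 1/√(0.01·4.23e-08) = 4.862e+04 rad/s.
Step 2 — f₀ = ω₀/(2π) = 7738 Hz.
Step 3 — Parallel Q: Q = R/(ω₀L) = 44.7/(4.862e+04·0.01) = 0.09193.
Step 4 — Bandwidth: Δω = ω₀/Q = 5.289e+05 rad/s; BW = Δω/(2π) = 8.417e+04 Hz.

(a) f₀ = 7738 Hz  (b) Q = 0.09193  (c) BW = 8.417e+04 Hz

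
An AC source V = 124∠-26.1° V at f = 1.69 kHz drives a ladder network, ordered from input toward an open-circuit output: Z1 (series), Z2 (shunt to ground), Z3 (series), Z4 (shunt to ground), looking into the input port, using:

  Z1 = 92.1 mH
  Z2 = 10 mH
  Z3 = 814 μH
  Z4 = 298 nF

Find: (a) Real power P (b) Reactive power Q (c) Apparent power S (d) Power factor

Step 1 — Angular frequency: ω = 2π·f = 2π·1690 = 1.062e+04 rad/s.
Step 2 — Component impedances:
  Z1: Z = jωL = j·1.062e+04·0.0921 = 0 + j978 Ω
  Z2: Z = jωL = j·1.062e+04·0.01 = 0 + j106.2 Ω
  Z3: Z = jωL = j·1.062e+04·0.000814 = 0 + j8.644 Ω
  Z4: Z = 1/(jωC) = -j/(ω·C) = 0 - j316 Ω
Step 3 — Ladder network (open output): work backward from the far end, alternating series and parallel combinations. Z_in = 0 + j1140 Ω = 1140∠90.0° Ω.
Step 4 — Source phasor: V = 124∠-26.1° V = 111.4 - j54.55 V.
Step 5 — Current: I = V / Z = -0.04784 - j0.09766 A = 0.1088∠-116.1° A.
Step 6 — Complex power: S = V·I* = 0 + j13.49 VA.
Step 7 — Real power: P = Re(S) = 0 W.
Step 8 — Reactive power: Q = Im(S) = 13.49 VAR.
Step 9 — Apparent power: |S| = 13.49 VA.
Step 10 — Power factor: PF = P/|S| = 0 (lagging).

(a) P = 0 W  (b) Q = 13.49 VAR  (c) S = 13.49 VA  (d) PF = 0 (lagging)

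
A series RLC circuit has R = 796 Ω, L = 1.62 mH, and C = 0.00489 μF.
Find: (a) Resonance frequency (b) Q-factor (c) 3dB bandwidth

Step 1 — Resonance condition Im(Z)=0 gives ω₀ = 1/√(LC).
Step 2 — ω₀ = 1/√(0.00162·4.89e-09) = 3.553e+05 rad/s.
Step 3 — f₀ = ω₀/(2π) = 5.655e+04 Hz.
Step 4 — Series Q: Q = ω₀L/R = 3.553e+05·0.00162/796 = 0.7231.
Step 5 — 3dB bandwidth: Δω = ω₀/Q = 4.914e+05 rad/s; BW = Δω/(2π) = 7.82e+04 Hz.

(a) f₀ = 5.655e+04 Hz  (b) Q = 0.7231  (c) BW = 7.82e+04 Hz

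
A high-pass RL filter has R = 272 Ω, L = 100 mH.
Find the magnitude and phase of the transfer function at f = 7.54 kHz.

Step 1 — Angular frequency: ω = 2π·7540 = 4.738e+04 rad/s.
Step 2 — Transfer function: H(jω) = jωL/(R + jωL).
Step 3 — Numerator jωL = j·4738; denominator R + jωL = 272 + j4738.
Step 4 — H = 0.9967 + j0.05723.
Step 5 — Magnitude: |H| = 0.9984 (-0.0 dB); phase: φ = 3.3°.

|H| = 0.9984 (-0.0 dB), φ = 3.3°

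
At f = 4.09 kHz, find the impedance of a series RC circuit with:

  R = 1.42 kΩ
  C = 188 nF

Step 1 — Angular frequency: ω = 2π·f = 2π·4090 = 2.57e+04 rad/s.
Step 2 — Component impedances:
  R: Z = R = 1420 Ω
  C: Z = 1/(jωC) = -j/(ω·C) = 0 - j207 Ω
Step 3 — Series combination: Z_total = R + C = 1420 - j207 Ω = 1435∠-8.3° Ω.

Z = 1420 - j207 Ω = 1435∠-8.3° Ω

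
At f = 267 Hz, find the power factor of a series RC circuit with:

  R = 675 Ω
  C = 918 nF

Step 1 — Angular frequency: ω = 2π·f = 2π·267 = 1678 rad/s.
Step 2 — Component impedances:
  R: Z = R = 675 Ω
  C: Z = 1/(jωC) = -j/(ω·C) = 0 - j649.3 Ω
Step 3 — Series combination: Z_total = R + C = 675 - j649.3 Ω = 936.6∠-43.9° Ω.
Step 4 — Power factor: PF = cos(φ) = Re(Z)/|Z| = 675/936.6 = 0.7207.
Step 5 — Type: Im(Z) = -649.3 ⇒ leading (phase φ = -43.9°).

PF = 0.7207 (leading, φ = -43.9°)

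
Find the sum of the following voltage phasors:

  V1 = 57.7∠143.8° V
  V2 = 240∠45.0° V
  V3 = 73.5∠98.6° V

Step 1 — Convert each phasor to rectangular form:
  V1 = 57.7·(cos(143.8°) + j·sin(143.8°)) = -46.56 + j34.08 V
  V2 = 240·(cos(45.0°) + j·sin(45.0°)) = 169.7 + j169.7 V
  V3 = 73.5·(cos(98.6°) + j·sin(98.6°)) = -10.99 + j72.67 V
Step 2 — Sum components: V_total = 112.2 + j276.5 V.
Step 3 — Convert to polar: |V_total| = 298.3 V, ∠V_total = 67.9°.

V_total = 298.3∠67.9° V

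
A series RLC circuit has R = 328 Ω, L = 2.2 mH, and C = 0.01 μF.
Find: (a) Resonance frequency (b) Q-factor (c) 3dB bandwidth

Step 1 — Resonance condition Im(Z)=0 gives ω₀ = 1/√(LC).
Step 2 — ω₀ = 1/√(0.0022·1e-08) = 2.132e+05 rad/s.
Step 3 — f₀ = ω₀/(2π) = 3.393e+04 Hz.
Step 4 — Series Q: Q = ω₀L/R = 2.132e+05·0.0022/328 = 1.43.
Step 5 — 3dB bandwidth: Δω = ω₀/Q = 1.491e+05 rad/s; BW = Δω/(2π) = 2.373e+04 Hz.

(a) f₀ = 3.393e+04 Hz  (b) Q = 1.43  (c) BW = 2.373e+04 Hz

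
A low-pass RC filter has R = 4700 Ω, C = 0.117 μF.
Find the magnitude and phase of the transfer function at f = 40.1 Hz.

Step 1 — Angular frequency: ω = 2π·40.1 = 252 rad/s.
Step 2 — Transfer function: H(jω) = 1/(1 + jωRC).
Step 3 — Denominator: 1 + jωRC = 1 + j·252·4700·1.17e-07 = 1 + j0.1386.
Step 4 — H = 0.9812 - j0.1359.
Step 5 — Magnitude: |H| = 0.9905 (-0.1 dB); phase: φ = -7.9°.

|H| = 0.9905 (-0.1 dB), φ = -7.9°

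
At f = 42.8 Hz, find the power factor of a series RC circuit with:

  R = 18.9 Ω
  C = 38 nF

Step 1 — Angular frequency: ω = 2π·f = 2π·42.8 = 268.9 rad/s.
Step 2 — Component impedances:
  R: Z = R = 18.9 Ω
  C: Z = 1/(jωC) = -j/(ω·C) = 0 - j9.786e+04 Ω
Step 3 — Series combination: Z_total = R + C = 18.9 - j9.786e+04 Ω = 9.786e+04∠-90.0° Ω.
Step 4 — Power factor: PF = cos(φ) = Re(Z)/|Z| = 18.9/9.786e+04 = 0.0001931.
Step 5 — Type: Im(Z) = -9.786e+04 ⇒ leading (phase φ = -90.0°).

PF = 0.0001931 (leading, φ = -90.0°)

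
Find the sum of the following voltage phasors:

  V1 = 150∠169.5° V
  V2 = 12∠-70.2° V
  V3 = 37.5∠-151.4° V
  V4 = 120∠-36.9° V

Step 1 — Convert each phasor to rectangular form:
  V1 = 150·(cos(169.5°) + j·sin(169.5°)) = -147.5 + j27.34 V
  V2 = 12·(cos(-70.2°) + j·sin(-70.2°)) = 4.065 - j11.29 V
  V3 = 37.5·(cos(-151.4°) + j·sin(-151.4°)) = -32.92 - j17.95 V
  V4 = 120·(cos(-36.9°) + j·sin(-36.9°)) = 95.96 - j72.05 V
Step 2 — Sum components: V_total = -80.39 - j73.96 V.
Step 3 — Convert to polar: |V_total| = 109.2 V, ∠V_total = -137.4°.

V_total = 109.2∠-137.4° V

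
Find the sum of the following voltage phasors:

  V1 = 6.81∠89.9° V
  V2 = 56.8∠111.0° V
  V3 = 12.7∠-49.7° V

Step 1 — Convert each phasor to rectangular form:
  V1 = 6.81·(cos(89.9°) + j·sin(89.9°)) = 0.01189 + j6.81 V
  V2 = 56.8·(cos(111.0°) + j·sin(111.0°)) = -20.36 + j53.03 V
  V3 = 12.7·(cos(-49.7°) + j·sin(-49.7°)) = 8.214 - j9.686 V
Step 2 — Sum components: V_total = -12.13 + j50.15 V.
Step 3 — Convert to polar: |V_total| = 51.6 V, ∠V_total = 103.6°.

V_total = 51.6∠103.6° V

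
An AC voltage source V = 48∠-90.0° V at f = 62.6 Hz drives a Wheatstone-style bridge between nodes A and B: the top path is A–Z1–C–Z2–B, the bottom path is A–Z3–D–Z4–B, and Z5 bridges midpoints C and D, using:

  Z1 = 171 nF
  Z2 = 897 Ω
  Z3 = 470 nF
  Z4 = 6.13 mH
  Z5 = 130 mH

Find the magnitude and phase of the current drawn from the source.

Step 1 — Angular frequency: ω = 2π·f = 2π·62.6 = 393.3 rad/s.
Step 2 — Component impedances:
  Z1: Z = 1/(jωC) = -j/(ω·C) = 0 - j1.487e+04 Ω
  Z2: Z = R = 897 Ω
  Z3: Z = 1/(jωC) = -j/(ω·C) = 0 - j5409 Ω
  Z4: Z = jωL = j·393.3·0.00613 = 0 + j2.411 Ω
  Z5: Z = jωL = j·393.3·0.13 = 0 + j51.13 Ω
Step 3 — Bridge requires nodal analysis (the Z5 bridge couples midpoints C and D, so the two paths cannot be reduced to a simple series/parallel combination). Setting node B to ground and injecting 1 A at node A, the 3-node admittance system at A, C, D solves to V_A = Z_AB = 0.2875 - j3960 Ω = 3960∠-90.0° Ω.
Step 4 — Source phasor: V = 48∠-90.0° V = 0 - j48 V.
Step 5 — Ohm's law: I = V / Z_total = (0 - j48) / (0.2875 - j3960) = 0.01212 - j8.797e-07 A.
Step 6 — Convert to polar: |I| = 0.01212 A, ∠I = -0.0°.

I = 0.01212∠-0.0° A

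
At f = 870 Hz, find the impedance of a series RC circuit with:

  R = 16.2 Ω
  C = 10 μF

Step 1 — Angular frequency: ω = 2π·f = 2π·870 = 5466 rad/s.
Step 2 — Component impedances:
  R: Z = R = 16.2 Ω
  C: Z = 1/(jωC) = -j/(ω·C) = 0 - j18.29 Ω
Step 3 — Series combination: Z_total = R + C = 16.2 - j18.29 Ω = 24.44∠-48.5° Ω.

Z = 16.2 - j18.29 Ω = 24.44∠-48.5° Ω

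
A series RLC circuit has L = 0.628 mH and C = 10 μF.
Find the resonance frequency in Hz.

Step 1 — Resonance condition Im(Z)=0 gives ω₀ = 1/√(LC).
Step 2 — ω₀ = 1/√(0.000628·1e-05) = 1.262e+04 rad/s.
Step 3 — f₀ = ω₀/(2π) = 2008 Hz.

f₀ = 2008 Hz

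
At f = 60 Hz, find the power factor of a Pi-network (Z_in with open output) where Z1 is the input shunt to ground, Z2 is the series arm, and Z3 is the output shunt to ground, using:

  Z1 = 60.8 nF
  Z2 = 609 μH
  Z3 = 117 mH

Step 1 — Angular frequency: ω = 2π·f = 2π·60 = 377 rad/s.
Step 2 — Component impedances:
  Z1: Z = 1/(jωC) = -j/(ω·C) = 0 - j4.363e+04 Ω
  Z2: Z = jωL = j·377·0.000609 = 0 + j0.2296 Ω
  Z3: Z = jωL = j·377·0.117 = 0 + j44.11 Ω
Step 3 — With open output, the series arm Z2 and the output shunt Z3 appear in series to ground: Z2 + Z3 = 0 + j44.34 Ω.
Step 4 — Parallel with input shunt Z1: Z_in = Z1 || (Z2 + Z3) = 0 + j44.38 Ω = 44.38∠90.0° Ω.
Step 5 — Power factor: PF = cos(φ) = Re(Z)/|Z| = -0/44.38 = -0.
Step 6 — Type: Im(Z) = 44.38 ⇒ lagging (phase φ = 90.0°).

PF = -0 (lagging, φ = 90.0°)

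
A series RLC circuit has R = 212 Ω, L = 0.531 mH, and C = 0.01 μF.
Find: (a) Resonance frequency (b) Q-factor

Step 1 — Resonance condition Im(Z)=0 gives ω₀ = 1/√(LC).
Step 2 — ω₀ = 1/√(0.000531·1e-08) = 4.34e+05 rad/s.
Step 3 — f₀ = ω₀/(2π) = 6.907e+04 Hz.
Step 4 — Series Q: Q = ω₀L/R = 4.34e+05·0.000531/212 = 1.087.

(a) f₀ = 6.907e+04 Hz  (b) Q = 1.087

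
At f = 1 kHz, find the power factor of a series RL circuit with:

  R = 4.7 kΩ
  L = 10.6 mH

Step 1 — Angular frequency: ω = 2π·f = 2π·1000 = 6283 rad/s.
Step 2 — Component impedances:
  R: Z = R = 4700 Ω
  L: Z = jωL = j·6283·0.0106 = 0 + j66.6 Ω
Step 3 — Series combination: Z_total = R + L = 4700 + j66.6 Ω = 4700∠0.8° Ω.
Step 4 — Power factor: PF = cos(φ) = Re(Z)/|Z| = 4700/4700.5 = 0.9999.
Step 5 — Type: Im(Z) = 66.6 ⇒ lagging (phase φ = 0.8°).

PF = 0.9999 (lagging, φ = 0.8°)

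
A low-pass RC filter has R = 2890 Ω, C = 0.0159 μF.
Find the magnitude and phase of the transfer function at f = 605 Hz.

Step 1 — Angular frequency: ω = 2π·605 = 3801 rad/s.
Step 2 — Transfer function: H(jω) = 1/(1 + jωRC).
Step 3 — Denominator: 1 + jωRC = 1 + j·3801·2890·1.59e-08 = 1 + j0.1747.
Step 4 — H = 0.9704 - j0.1695.
Step 5 — Magnitude: |H| = 0.9851 (-0.1 dB); phase: φ = -9.9°.

|H| = 0.9851 (-0.1 dB), φ = -9.9°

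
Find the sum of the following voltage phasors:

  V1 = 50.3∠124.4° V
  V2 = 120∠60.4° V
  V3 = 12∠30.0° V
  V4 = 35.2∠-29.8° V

Step 1 — Convert each phasor to rectangular form:
  V1 = 50.3·(cos(124.4°) + j·sin(124.4°)) = -28.42 + j41.5 V
  V2 = 120·(cos(60.4°) + j·sin(60.4°)) = 59.27 + j104.3 V
  V3 = 12·(cos(30.0°) + j·sin(30.0°)) = 10.39 + j6 V
  V4 = 35.2·(cos(-29.8°) + j·sin(-29.8°)) = 30.55 - j17.49 V
Step 2 — Sum components: V_total = 71.79 + j134.3 V.
Step 3 — Convert to polar: |V_total| = 152.3 V, ∠V_total = 61.9°.

V_total = 152.3∠61.9° V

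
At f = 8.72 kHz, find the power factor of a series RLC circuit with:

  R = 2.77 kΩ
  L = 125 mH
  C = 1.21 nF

Step 1 — Angular frequency: ω = 2π·f = 2π·8720 = 5.479e+04 rad/s.
Step 2 — Component impedances:
  R: Z = R = 2770 Ω
  L: Z = jωL = j·5.479e+04·0.125 = 0 + j6849 Ω
  C: Z = 1/(jωC) = -j/(ω·C) = 0 - j1.508e+04 Ω
Step 3 — Series combination: Z_total = R + L + C = 2770 - j8235 Ω = 8689∠-71.4° Ω.
Step 4 — Power factor: PF = cos(φ) = Re(Z)/|Z| = 2770/8689 = 0.3188.
Step 5 — Type: Im(Z) = -8235 ⇒ leading (phase φ = -71.4°).

PF = 0.3188 (leading, φ = -71.4°)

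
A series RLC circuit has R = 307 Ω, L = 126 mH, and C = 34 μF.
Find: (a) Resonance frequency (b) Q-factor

Step 1 — Resonance condition Im(Z)=0 gives ω₀ = 1/√(LC).
Step 2 — ω₀ = 1/√(0.126·3.4e-05) = 483.1 rad/s.
Step 3 — f₀ = ω₀/(2π) = 76.89 Hz.
Step 4 — Series Q: Q = ω₀L/R = 483.1·0.126/307 = 0.1983.

(a) f₀ = 76.89 Hz  (b) Q = 0.1983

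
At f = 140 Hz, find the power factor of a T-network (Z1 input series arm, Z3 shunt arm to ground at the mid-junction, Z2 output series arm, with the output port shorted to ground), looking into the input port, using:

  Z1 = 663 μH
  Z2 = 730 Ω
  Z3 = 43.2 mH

Step 1 — Angular frequency: ω = 2π·f = 2π·140 = 879.6 rad/s.
Step 2 — Component impedances:
  Z1: Z = jωL = j·879.6·0.000663 = 0 + j0.5832 Ω
  Z2: Z = R = 730 Ω
  Z3: Z = jωL = j·879.6·0.0432 = 0 + j38 Ω
Step 3 — With the output port shorted to ground, the output series arm Z2 runs from the junction to ground; the shunt arm Z3 also runs from the junction to ground. They appear in parallel: Z3 || Z2 = 1.973 + j37.9 Ω.
Step 4 — Series with input arm Z1: Z_in = Z1 + (Z3 || Z2) = 1.973 + j38.48 Ω = 38.53∠87.1° Ω.
Step 5 — Power factor: PF = cos(φ) = Re(Z)/|Z| = 1.9728/38.532 = 0.0512.
Step 6 — Type: Im(Z) = 38.48 ⇒ lagging (phase φ = 87.1°).

PF = 0.0512 (lagging, φ = 87.1°)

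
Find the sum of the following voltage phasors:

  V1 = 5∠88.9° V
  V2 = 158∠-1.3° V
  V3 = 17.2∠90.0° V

Step 1 — Convert each phasor to rectangular form:
  V1 = 5·(cos(88.9°) + j·sin(88.9°)) = 0.09599 + j4.999 V
  V2 = 158·(cos(-1.3°) + j·sin(-1.3°)) = 158 - j3.585 V
  V3 = 17.2·(cos(90.0°) + j·sin(90.0°)) = 0 + j17.2 V
Step 2 — Sum components: V_total = 158.1 + j18.61 V.
Step 3 — Convert to polar: |V_total| = 159.1 V, ∠V_total = 6.7°.

V_total = 159.1∠6.7° V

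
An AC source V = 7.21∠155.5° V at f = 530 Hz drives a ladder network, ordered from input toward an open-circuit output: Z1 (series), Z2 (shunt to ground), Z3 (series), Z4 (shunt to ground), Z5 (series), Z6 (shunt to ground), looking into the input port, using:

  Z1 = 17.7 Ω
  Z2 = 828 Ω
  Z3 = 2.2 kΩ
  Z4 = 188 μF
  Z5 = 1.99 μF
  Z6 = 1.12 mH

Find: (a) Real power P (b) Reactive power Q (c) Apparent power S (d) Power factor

Step 1 — Angular frequency: ω = 2π·f = 2π·530 = 3330 rad/s.
Step 2 — Component impedances:
  Z1: Z = R = 17.7 Ω
  Z2: Z = R = 828 Ω
  Z3: Z = R = 2200 Ω
  Z4: Z = 1/(jωC) = -j/(ω·C) = 0 - j1.597 Ω
  Z5: Z = 1/(jωC) = -j/(ω·C) = 0 - j150.9 Ω
  Z6: Z = jωL = j·3330·0.00112 = 0 + j3.73 Ω
Step 3 — Ladder network (open output): work backward from the far end, alternating series and parallel combinations. Z_in = 619.3 - j0.1182 Ω = 619.3∠-0.0° Ω.
Step 4 — Source phasor: V = 7.21∠155.5° V = -6.561 + j2.99 V.
Step 5 — Current: I = V / Z = -0.0106 + j0.004826 A = 0.01164∠155.5° A.
Step 6 — Complex power: S = V·I* = 0.08394 - j1.602e-05 VA.
Step 7 — Real power: P = Re(S) = 0.08394 W.
Step 8 — Reactive power: Q = Im(S) = -1.602e-05 VAR.
Step 9 — Apparent power: |S| = 0.08394 VA.
Step 10 — Power factor: PF = P/|S| = 1 (leading).

(a) P = 0.08394 W  (b) Q = -1.602e-05 VAR  (c) S = 0.08394 VA  (d) PF = 1 (leading)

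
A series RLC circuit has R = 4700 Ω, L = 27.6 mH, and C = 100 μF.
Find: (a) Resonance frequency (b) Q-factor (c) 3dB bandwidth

Step 1 — Resonance condition Im(Z)=0 gives ω₀ = 1/√(LC).
Step 2 — ω₀ = 1/√(0.0276·0.0001) = 601.9 rad/s.
Step 3 — f₀ = ω₀/(2π) = 95.8 Hz.
Step 4 — Series Q: Q = ω₀L/R = 601.9·0.0276/4700 = 0.003535.
Step 5 — 3dB bandwidth: Δω = ω₀/Q = 1.703e+05 rad/s; BW = Δω/(2π) = 2.71e+04 Hz.

(a) f₀ = 95.8 Hz  (b) Q = 0.003535  (c) BW = 2.71e+04 Hz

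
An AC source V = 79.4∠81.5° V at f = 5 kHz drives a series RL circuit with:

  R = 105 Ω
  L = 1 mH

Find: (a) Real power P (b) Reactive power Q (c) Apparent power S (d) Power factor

Step 1 — Angular frequency: ω = 2π·f = 2π·5000 = 3.142e+04 rad/s.
Step 2 — Component impedances:
  R: Z = R = 105 Ω
  L: Z = jωL = j·3.142e+04·0.001 = 0 + j31.42 Ω
Step 3 — Series combination: Z_total = R + L = 105 + j31.42 Ω = 109.6∠16.7° Ω.
Step 4 — Source phasor: V = 79.4∠81.5° V = 11.74 + j78.53 V.
Step 5 — Current: I = V / Z = 0.308 + j0.6557 A = 0.7245∠64.8° A.
Step 6 — Complex power: S = V·I* = 55.11 + j16.49 VA.
Step 7 — Real power: P = Re(S) = 55.11 W.
Step 8 — Reactive power: Q = Im(S) = 16.49 VAR.
Step 9 — Apparent power: |S| = 57.52 VA.
Step 10 — Power factor: PF = P/|S| = 0.958 (lagging).

(a) P = 55.11 W  (b) Q = 16.49 VAR  (c) S = 57.52 VA  (d) PF = 0.958 (lagging)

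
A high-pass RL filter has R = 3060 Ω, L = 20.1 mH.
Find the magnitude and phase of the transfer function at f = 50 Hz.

Step 1 — Angular frequency: ω = 2π·50 = 314.2 rad/s.
Step 2 — Transfer function: H(jω) = jωL/(R + jωL).
Step 3 — Numerator jωL = j·6.315; denominator R + jωL = 3060 + j6.315.
Step 4 — H = 4.258e-06 + j0.002064.
Step 5 — Magnitude: |H| = 0.002064 (-53.7 dB); phase: φ = 89.9°.

|H| = 0.002064 (-53.7 dB), φ = 89.9°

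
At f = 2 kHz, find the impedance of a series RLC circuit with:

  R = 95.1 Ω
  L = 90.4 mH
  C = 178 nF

Step 1 — Angular frequency: ω = 2π·f = 2π·2000 = 1.257e+04 rad/s.
Step 2 — Component impedances:
  R: Z = R = 95.1 Ω
  L: Z = jωL = j·1.257e+04·0.0904 = 0 + j1136 Ω
  C: Z = 1/(jωC) = -j/(ω·C) = 0 - j447.1 Ω
Step 3 — Series combination: Z_total = R + L + C = 95.1 + j688.9 Ω = 695.5∠82.1° Ω.

Z = 95.1 + j688.9 Ω = 695.5∠82.1° Ω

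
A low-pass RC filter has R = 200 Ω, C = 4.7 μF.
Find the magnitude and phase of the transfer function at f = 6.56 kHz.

Step 1 — Angular frequency: ω = 2π·6560 = 4.122e+04 rad/s.
Step 2 — Transfer function: H(jω) = 1/(1 + jωRC).
Step 3 — Denominator: 1 + jωRC = 1 + j·4.122e+04·200·4.7e-06 = 1 + j38.74.
Step 4 — H = 0.0006657 - j0.02579.
Step 5 — Magnitude: |H| = 0.0258 (-31.8 dB); phase: φ = -88.5°.

|H| = 0.0258 (-31.8 dB), φ = -88.5°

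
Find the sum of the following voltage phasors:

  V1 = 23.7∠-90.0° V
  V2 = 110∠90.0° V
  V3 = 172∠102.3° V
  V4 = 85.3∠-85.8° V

Step 1 — Convert each phasor to rectangular form:
  V1 = 23.7·(cos(-90.0°) + j·sin(-90.0°)) = 0 - j23.7 V
  V2 = 110·(cos(90.0°) + j·sin(90.0°)) = 0 + j110 V
  V3 = 172·(cos(102.3°) + j·sin(102.3°)) = -36.64 + j168.1 V
  V4 = 85.3·(cos(-85.8°) + j·sin(-85.8°)) = 6.247 - j85.07 V
Step 2 — Sum components: V_total = -30.39 + j169.3 V.
Step 3 — Convert to polar: |V_total| = 172 V, ∠V_total = 100.2°.

V_total = 172∠100.2° V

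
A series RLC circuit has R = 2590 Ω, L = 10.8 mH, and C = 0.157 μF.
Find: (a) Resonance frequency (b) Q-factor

Step 1 — Resonance condition Im(Z)=0 gives ω₀ = 1/√(LC).
Step 2 — ω₀ = 1/√(0.0108·1.57e-07) = 2.429e+04 rad/s.
Step 3 — f₀ = ω₀/(2π) = 3865 Hz.
Step 4 — Series Q: Q = ω₀L/R = 2.429e+04·0.0108/2590 = 0.1013.

(a) f₀ = 3865 Hz  (b) Q = 0.1013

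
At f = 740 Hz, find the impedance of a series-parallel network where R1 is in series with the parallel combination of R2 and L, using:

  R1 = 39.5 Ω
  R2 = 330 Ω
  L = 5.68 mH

Step 1 — Angular frequency: ω = 2π·f = 2π·740 = 4650 rad/s.
Step 2 — Component impedances:
  R1: Z = R = 39.5 Ω
  R2: Z = R = 330 Ω
  L: Z = jωL = j·4650·0.00568 = 0 + j26.41 Ω
Step 3 — Parallel branch: R2 || L = 1/(1/R2 + 1/L) = 2.1 + j26.24 Ω.
Step 4 — Series with R1: Z_total = R1 + (R2 || L) = 41.6 + j26.24 Ω = 49.19∠32.2° Ω.

Z = 41.6 + j26.24 Ω = 49.19∠32.2° Ω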